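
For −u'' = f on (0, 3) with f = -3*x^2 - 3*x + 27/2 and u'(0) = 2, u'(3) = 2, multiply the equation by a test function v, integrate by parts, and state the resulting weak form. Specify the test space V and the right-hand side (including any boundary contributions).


V = H^1(0, 3) (v unrestricted at boundary; u is determined up to an additive constant); weak form: ∫_0^3 u'v' dx = ∫_0^3 (-3*x^2 - 3*x + 27/2) v dx + 2·v(3) − 2·v(0) for all v ∈ V.

Multiply both sides by a test function v and integrate from 0 to 3:
  ∫_0^3 −u''(x) v(x) dx = ∫_0^3 f(x) v(x) dx.
Integrate the LHS by parts once:
  ∫_0^3 −u'' v dx = −[u'(x) v(x)]_0^3 + ∫_0^3 u'(x) v'(x) dx.
Thus ∫_0^3 u'(x) v'(x) dx = ∫_0^3 f(x) v(x) dx + [u'(x) v(x)]_0^3.
Choose V so that boundary terms are either known or forced to vanish.
u has inhomogeneous Neumann u'(0) = 2, u'(3) = 2. [u' v]_0^3 = (2)·v(3) − (2)·v(0) = 2·v(3) − 2·v(0). Take V = H^1(0, 3); boundary term becomes part of RHS.
Weak formulation: find u (satisfying any essential BC) such that ∫_0^3 u'(x) v'(x) dx = ∫_0^3 f v dx + 2·v(3) − 2·v(0) for all v ∈ V (Neumann data are natural BCs: they enter the RHS as boundary terms).
Substituting f(x) = -3*x^2 - 3*x + 27/2, the right-hand side is ∫_0^3 (-3*x^2 - 3*x + 27/2) v dx + 2·v(3) − 2·v(0).
Compatibility check (pure Neumann): taking v ≡ 1 ∈ V gives 0 = ∫_0^3 f dx + (2) − (2), i.e. ∫_0^3 f dx must equal u'(0) − u'(3) = 0. Indeed ∫_0^3 (-3*x^2 - 3*x + 27/2) dx = 0, so the data are compatible. The solution is then unique only up to an additive constant (fix it e.g. by requiring ∫_0^3 u dx = 0).


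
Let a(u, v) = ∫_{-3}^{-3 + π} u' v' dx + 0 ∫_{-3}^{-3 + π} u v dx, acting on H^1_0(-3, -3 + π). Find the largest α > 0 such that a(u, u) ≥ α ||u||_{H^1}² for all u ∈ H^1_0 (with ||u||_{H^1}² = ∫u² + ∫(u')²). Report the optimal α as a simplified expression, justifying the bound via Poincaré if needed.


α = 1/2

Coercivity of a(·,·) on H^1_0(-3, -3 + π) means a(u, u) ≥ α ||u||_{H^1}² for every u ∈ H^1_0.
The interval has length L = π, and Poincaré/coercivity depend only on L. Here a(u, u) = ∫(u')² + (0)·∫u².
Here c = 0, so a(u,u) = ∫(u')² alone. The condition a(u,u) ≥ α||u||_{H^1}² reads (1−α)∫(u')² ≥ (α−c)∫u². Any admissible α is ≤ 1 (rapidly oscillating u have ∫u²/∫(u')² → 0), and α = 1 would force 0 ≥ (1−c)∫u², impossible since c < 1; so 1−α > 0. By the sharp Poincaré inequality on H^1_0 of an interval of length L, ∫(u')² ≥ (π/L)²∫u² with equality for the first sine mode sin(π(x−x₀)/L) (x₀ the left endpoint), so the inequality holds for all u iff (1−α)(π/L)² ≥ α − c, i.e. α ≤ ((π/L)² + c)/((π/L)² + 1) = (1 + c(L/π)²)/(1 + (L/π)²). (Direct route, valid since c ≤ 0: Poincaré gives c∫u² ≥ c(L/π)²∫(u')², so a(u,u) ≥ (1 + c(L/π)²)∫(u')², while ||u||_{H^1}² ≤ (1 + (L/π)²)∫(u')²; dividing yields the same α.) With (π/L)² = 1 and c = 0, the largest admissible constant is α = ((π/L)² + c)/((π/L)² + 1).
Simplifying, α = 1/2.


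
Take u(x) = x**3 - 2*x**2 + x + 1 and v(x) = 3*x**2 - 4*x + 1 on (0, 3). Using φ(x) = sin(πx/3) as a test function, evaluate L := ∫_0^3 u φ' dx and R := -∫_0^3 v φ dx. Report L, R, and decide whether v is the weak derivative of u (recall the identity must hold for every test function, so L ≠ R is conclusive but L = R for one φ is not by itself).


LHS = -51/π + 324/π^3, RHS = -51/π + 324/π^3. Yes, v = u' weakly.

u(x) = x**3 - 2*x**2 + x + 1, classical derivative u'(x) = 3*x**2 - 4*x + 1.
φ(x) = sin(πx/3), so φ'(x) = π*cos(π*x/3)/3.
Note φ(0) = φ(3) = 0, so the boundary term u·φ vanishes.
LHS = ∫_0^3 u(x) φ'(x) dx = ∫_0^3 (π*x^3*cos(π*x/3)/3 - 2*π*x^2*cos(π*x/3)/3 + π*x*cos(π*x/3)/3 + π*cos(π*x/3)/3) dx. Term by term:
  ∫_0^3 π*cos(π*x/3)/3 dx = 0;  ∫_0^3 -2*π*x^2*cos(π*x/3)/3 dx = 36/π;  ∫_0^3 π*x*cos(π*x/3)/3 dx = -6/π;
  ∫_0^3 π*x^3*cos(π*x/3)/3 dx = -81/π + 324/π^3.
Sum: 0 + 36/π − 6/π + -81/π + 324/π^3 = -51/π + 324/π^3.
So LHS = -51/π + 324/π^3.
∫_0^3 v(x) φ(x) dx = ∫_0^3 (3*x^2*sin(π*x/3) - 4*x*sin(π*x/3) + sin(π*x/3)) dx. Term by term:
  ∫_0^3 -4*x*sin(π*x/3) dx = -36/π;  ∫_0^3 3*x^2*sin(π*x/3) dx = -324/π^3 + 81/π;  ∫_0^3 sin(π*x/3) dx = 6/π.
Sum: -36/π + -324/π^3 + 81/π + 6/π = -324/π^3 + 51/π.
So RHS = -∫_0^3 v(x) φ(x) dx = -51/π + 324/π^3.
LHS = RHS, so the identity holds for this test φ.
Moreover u is smooth here and v(x) = u'(x) = 3*x**2 - 4*x + 1 pointwise, so the identity holds for every test function. Hence v is the weak derivative of u.


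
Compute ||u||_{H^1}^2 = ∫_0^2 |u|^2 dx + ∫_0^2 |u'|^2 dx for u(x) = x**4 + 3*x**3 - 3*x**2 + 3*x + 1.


||u||_{H^1}^2 = 458992/315

The H^1 norm (squared) on an interval (0, L) is
  ||u||_{H^1}^2 = ∫_0^L u(x)^2 dx + ∫_0^L u'(x)^2 dx.
Compute u'(x) = 4*x**3 + 9*x**2 - 6*x + 3.
Then u(x)^2 = x**8 + 6*x**7 + 3*x**6 - 12*x**5 + 29*x**4 - 12*x**3 + 3*x**2 + 6*x + 1 and u'(x)^2 = 16*x**6 + 72*x**5 + 33*x**4 - 84*x**3 + 90*x**2 - 36*x + 9.
Integrate each monomial from 0 to 2 using ∫_0^2 c·x^n dx = c·2^(n+1)/(n+1):
  ∫_0^2 u(x)^2 dx = ∫_0^2 (x^8 + 6*x^7 + 3*x^6 - 12*x^5 + 29*x^4 - 12*x^3 + 3*x^2 + 6*x + 1) dx. Term by term:
    ∫_0^2 x^8 dx = 512/9;  ∫_0^2 6*x^7 dx = 192;  ∫_0^2 3*x^6 dx = 384/7;
    ∫_0^2 -12*x^5 dx = -128;  ∫_0^2 29*x^4 dx = 928/5;  ∫_0^2 -12*x^3 dx = -48;
    ∫_0^2 3*x^2 dx = 8;  ∫_0^2 6*x dx = 12;  ∫_0^2 1 dx = 2.
  Sum: 512/9 + 192 + 384/7 − 128 + 928/5 − 48 + 8 + 12 + 2 = 105634/315.
  ∫_0^2 u'(x)^2 dx = ∫_0^2 (16*x^6 + 72*x^5 + 33*x^4 - 84*x^3 + 90*x^2 - 36*x + 9) dx. Term by term:
    ∫_0^2 16*x^6 dx = 2048/7;  ∫_0^2 72*x^5 dx = 768;  ∫_0^2 33*x^4 dx = 1056/5;
    ∫_0^2 -84*x^3 dx = -336;  ∫_0^2 90*x^2 dx = 240;  ∫_0^2 -36*x dx = -72;
    ∫_0^2 9 dx = 18.
  Sum: 2048/7 + 768 + 1056/5 − 336 + 240 − 72 + 18 = 39262/35.
Adding: ||u||_{H^1}^2 = 105634/315 + 39262/35 = 458992/315.


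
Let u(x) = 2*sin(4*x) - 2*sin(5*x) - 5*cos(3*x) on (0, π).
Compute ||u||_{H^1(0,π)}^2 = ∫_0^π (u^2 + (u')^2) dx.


||u||_{H^1(0,π)}^2 = -1600/7 + 211*π

u'(x) = 15*sin(3*x) + 8*cos(4*x) - 10*cos(5*x).
Expand u² and (u')² and integrate term by term on (0, π), using: for integers n ≥ 1, ∫_0^π sin²(nx) dx = ∫_0^π cos²(nx) dx = π/2; for n ≠ n', ∫_0^π sin(nx)sin(n'x) dx = ∫_0^π cos(nx)cos(n'x) dx = 0; and by product-to-sum, ∫_0^π sin(nx)cos(n'x) dx = ½∫_0^π [sin((n+n')x) + sin((n−n')x)] dx, which is 0 when n+n' is even and 2n/(n²−n'²) when n+n' is odd (it need not vanish on (0, π)).
  u² squared terms: (-5)²·∫cos(3x)² dx = 25·π/2 = 25*π/2;  (-2)²·∫sin(5x)² dx = 4·π/2 = 2*π;  (2)²·∫sin(4x)² dx = 4·π/2 = 2*π.
  u² cross terms: 2·(-5)·(-2)·∫cos(3x)·sin(5x) dx = 20·(0) = 0;  2·(-5)·(2)·∫cos(3x)·sin(4x) dx = -20·(8/7) = -160/7;  2·(-2)·(2)·∫sin(5x)·sin(4x) dx = -8·(0) = 0.
  So ∫_0^π u² dx = 25*π/2 + 2*π + 2*π + 0 − 160/7 + 0 = -160/7 + 33*π/2.
  (u')² squared terms: (-10)²·∫cos(5x)² dx = 100·π/2 = 50*π;  (8)²·∫cos(4x)² dx = 64·π/2 = 32*π;  (15)²·∫sin(3x)² dx = 225·π/2 = 225*π/2.
  (u')² cross terms: 2·(-10)·(8)·∫cos(5x)·cos(4x) dx = -160·(0) = 0;  2·(-10)·(15)·∫cos(5x)·sin(3x) dx = -300·(0) = 0;  2·(8)·(15)·∫cos(4x)·sin(3x) dx = 240·(-6/7) = -1440/7.
  So ∫_0^π (u')² dx = 50*π + 32*π + 225*π/2 + 0 + 0 − 1440/7 = -1440/7 + 389*π/2.
||u||_{H^1}^2 = (-160/7 + 33*π/2) + (-1440/7 + 389*π/2) = -1600/7 + 211*π.


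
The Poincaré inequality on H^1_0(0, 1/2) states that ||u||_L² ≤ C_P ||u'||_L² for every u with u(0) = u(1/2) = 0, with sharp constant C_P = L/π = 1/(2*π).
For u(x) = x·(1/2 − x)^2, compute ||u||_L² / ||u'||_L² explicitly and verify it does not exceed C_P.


||u||_L² / ||u'||_L² = sqrt(14)/28 < C_P = 1/(2*π).

u(x) = x·(1/2 − x)^2, so u'(x) = (2*x - 1)*(6*x - 1)/4.
u(x) = x·(1/2 − x)^2 vanishes at x = 0 and x = 1/2, so u ∈ H^1_0(0, 1/2). Differentiate via the product rule and integrate the resulting polynomials term by term.
  ∫_0^1/2 u² dx = ∫_0^1/2 (x^6 - 2*x^5 + 3*x^4/2 - x^3/2 + x^2/16) dx. Term by term:
    ∫_0^1/2 x^6 dx = 1/896;  ∫_0^1/2 -2*x^5 dx = -1/192;  ∫_0^1/2 3*x^4/2 dx = 3/320;
    ∫_0^1/2 -x^3/2 dx = -1/128;  ∫_0^1/2 x^2/16 dx = 1/384.
  Sum: 1/896 − 1/192 + 3/320 − 1/128 + 1/384 = 1/13440.
  ∫_0^1/2 (u')² dx = ∫_0^1/2 (9*x^4 - 12*x^3 + 11*x^2/2 - x + 1/16) dx. Term by term:
    ∫_0^1/2 9*x^4 dx = 9/160;  ∫_0^1/2 -12*x^3 dx = -3/16;  ∫_0^1/2 11*x^2/2 dx = 11/48;
    ∫_0^1/2 -x dx = -1/8;  ∫_0^1/2 1/16 dx = 1/32.
  Sum: 9/160 − 3/16 + 11/48 − 1/8 + 1/32 = 1/240.
∫_0^1/2 u² dx = 1/13440, so ||u||_L² = sqrt(210)/1680.
∫_0^1/2 (u')² dx = 1/240, so ||u'||_L² = sqrt(15)/60.
Ratio ||u||_L² / ||u'||_L² = sqrt(14)/28.
Sharp Poincaré constant on H^1_0(0, 1/2) is C_P = L/π = 1/(2*π), achieved by sin(2*π·x).
A polynomial bump cannot attain the sharp Poincaré constant (only the first sine eigenfunction does), so the ratio is strictly less than C_P, consistent with ||u||_L² ≤ C_P ||u'||_L².


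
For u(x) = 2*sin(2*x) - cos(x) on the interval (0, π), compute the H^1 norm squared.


||u||_{H^1(0,π)}^2 = -32/3 + 11*π

u'(x) = sin(x) + 4*cos(2*x).
Expand u² and (u')² and integrate term by term on (0, π), using: for integers n ≥ 1, ∫_0^π sin²(nx) dx = ∫_0^π cos²(nx) dx = π/2; for n ≠ n', ∫_0^π sin(nx)sin(n'x) dx = ∫_0^π cos(nx)cos(n'x) dx = 0; and by product-to-sum, ∫_0^π sin(nx)cos(n'x) dx = ½∫_0^π [sin((n+n')x) + sin((n−n')x)] dx, which is 0 when n+n' is even and 2n/(n²−n'²) when n+n' is odd (it need not vanish on (0, π)).
  u² squared terms: (-1)²·∫cos(x)² dx = 1·π/2 = π/2;  (2)²·∫sin(2x)² dx = 4·π/2 = 2*π.
  u² cross terms: 2·(-1)·(2)·∫cos(x)·sin(2x) dx = -4·(4/3) = -16/3.
  So ∫_0^π u² dx = π/2 + 2*π − 16/3 = -16/3 + 5*π/2.
  (u')² squared terms: (4)²·∫cos(2x)² dx = 16·π/2 = 8*π;  (1)²·∫sin(x)² dx = 1·π/2 = π/2.
  (u')² cross terms: 2·(4)·(1)·∫cos(2x)·sin(x) dx = 8·(-2/3) = -16/3.
  So ∫_0^π (u')² dx = 8*π + π/2 − 16/3 = -16/3 + 17*π/2.
||u||_{H^1}^2 = (-16/3 + 5*π/2) + (-16/3 + 17*π/2) = -32/3 + 11*π.


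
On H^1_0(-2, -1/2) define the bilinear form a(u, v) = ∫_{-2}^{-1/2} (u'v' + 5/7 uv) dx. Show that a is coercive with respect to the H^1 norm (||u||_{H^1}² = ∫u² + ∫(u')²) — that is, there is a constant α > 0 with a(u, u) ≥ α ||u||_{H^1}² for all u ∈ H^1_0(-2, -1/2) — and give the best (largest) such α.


α = (45 + 28*π^2)/(7*(9 + 4*π^2))

Coercivity of a(·,·) on H^1_0(-2, -1/2) means a(u, u) ≥ α ||u||_{H^1}² for every u ∈ H^1_0.
The interval has length L = 3/2, and Poincaré/coercivity depend only on L. Here a(u, u) = ∫(u')² + (5/7)·∫u².
Here 0 < c = 5/7 < 1. The condition a(u,u) ≥ α||u||_{H^1}² reads (1−α)∫(u')² ≥ (α−c)∫u². Any admissible α is ≤ 1 (rapidly oscillating u have ∫u²/∫(u')² → 0), and α = 1 would force 0 ≥ (1−c)∫u², impossible since c < 1; so 1−α > 0. By the sharp Poincaré inequality on H^1_0 of an interval of length L, ∫(u')² ≥ (π/L)²∫u² with equality for the first sine mode sin(π(x−x₀)/L) (x₀ the left endpoint), so the inequality holds for all u iff (1−α)(π/L)² ≥ α − c, i.e. α ≤ ((π/L)² + c)/((π/L)² + 1) = (1 + c(L/π)²)/(1 + (L/π)²). With (π/L)² = 4*π^2/9 and c = 5/7, the largest admissible constant is α = ((π/L)² + c)/((π/L)² + 1).
Simplifying, α = (45 + 28*π^2)/(7*(9 + 4*π^2)).


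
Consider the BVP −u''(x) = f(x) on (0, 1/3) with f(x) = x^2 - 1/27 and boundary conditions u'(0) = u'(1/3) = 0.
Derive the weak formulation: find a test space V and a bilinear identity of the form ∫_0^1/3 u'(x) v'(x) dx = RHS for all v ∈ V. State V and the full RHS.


V = H^1(0, 1/3) (no boundary constraint on v; u is determined up to an additive constant); weak form: ∫_0^1/3 u'v' dx = ∫_0^1/3 (x^2 - 1/27) v dx for all v ∈ V.

Multiply both sides by a test function v and integrate from 0 to 1/3:
  ∫_0^1/3 −u''(x) v(x) dx = ∫_0^1/3 f(x) v(x) dx.
Integrate the LHS by parts once:
  ∫_0^1/3 −u'' v dx = −[u'(x) v(x)]_0^1/3 + ∫_0^1/3 u'(x) v'(x) dx.
Thus ∫_0^1/3 u'(x) v'(x) dx = ∫_0^1/3 f(x) v(x) dx + [u'(x) v(x)]_0^1/3.
Choose V so that boundary terms are either known or forced to vanish.
u has homogeneous Neumann: u'(0) = u'(1/3) = 0. So [u' v]_0^1/3 = 0·v(1/3) − 0·v(0) = 0 for any v; take V = H^1(0, 1/3).
Weak formulation: find u (satisfying any essential BC) such that ∫_0^1/3 u'(x) v'(x) dx = ∫_0^1/3 f v dx for all v ∈ V (homogeneous Neumann, so boundary terms vanish).
Substituting f(x) = x^2 - 1/27, the right-hand side is ∫_0^1/3 (x^2 - 1/27) v dx.
Compatibility check (pure Neumann): taking v ≡ 1 ∈ V gives 0 = ∫_0^1/3 f dx + (0) − (0), i.e. ∫_0^1/3 f dx must equal u'(0) − u'(1/3) = 0. Indeed ∫_0^1/3 (x^2 - 1/27) dx = 0, so the data are compatible. The solution is then unique only up to an additive constant (fix it e.g. by requiring ∫_0^1/3 u dx = 0).


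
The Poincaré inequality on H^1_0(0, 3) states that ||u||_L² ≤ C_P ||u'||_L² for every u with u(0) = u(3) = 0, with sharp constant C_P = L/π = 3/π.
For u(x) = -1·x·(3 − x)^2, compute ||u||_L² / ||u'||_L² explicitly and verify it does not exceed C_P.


||u||_L² / ||u'||_L² = 3*sqrt(14)/14 < C_P = 3/π.

u(x) = -1·x·(3 − x)^2, so u'(x) = 3*(1 - x)*(x - 3).
u(x) = -1·x·(3 − x)^2 vanishes at x = 0 and x = 3, so u ∈ H^1_0(0, 3). Differentiate via the product rule and integrate the resulting polynomials term by term.
  ∫_0^3 u² dx = ∫_0^3 (x^6 - 12*x^5 + 54*x^4 - 108*x^3 + 81*x^2) dx. Term by term:
    ∫_0^3 x^6 dx = 2187/7;  ∫_0^3 -12*x^5 dx = -1458;  ∫_0^3 54*x^4 dx = 13122/5;
    ∫_0^3 -108*x^3 dx = -2187;  ∫_0^3 81*x^2 dx = 729.
  Sum: 2187/7 − 1458 + 13122/5 − 2187 + 729 = 729/35.
  ∫_0^3 (u')² dx = ∫_0^3 (9*x^4 - 72*x^3 + 198*x^2 - 216*x + 81) dx. Term by term:
    ∫_0^3 9*x^4 dx = 2187/5;  ∫_0^3 -72*x^3 dx = -1458;  ∫_0^3 198*x^2 dx = 1782;
    ∫_0^3 -216*x dx = -972;  ∫_0^3 81 dx = 243.
  Sum: 2187/5 − 1458 + 1782 − 972 + 243 = 162/5.
∫_0^3 u² dx = 729/35, so ||u||_L² = 27*sqrt(35)/35.
∫_0^3 (u')² dx = 162/5, so ||u'||_L² = 9*sqrt(10)/5.
Ratio ||u||_L² / ||u'||_L² = 3*sqrt(14)/14.
Sharp Poincaré constant on H^1_0(0, 3) is C_P = L/π = 3/π, achieved by sin(π/3·x).
A polynomial bump cannot attain the sharp Poincaré constant (only the first sine eigenfunction does), so the ratio is strictly less than C_P, consistent with ||u||_L² ≤ C_P ||u'||_L².


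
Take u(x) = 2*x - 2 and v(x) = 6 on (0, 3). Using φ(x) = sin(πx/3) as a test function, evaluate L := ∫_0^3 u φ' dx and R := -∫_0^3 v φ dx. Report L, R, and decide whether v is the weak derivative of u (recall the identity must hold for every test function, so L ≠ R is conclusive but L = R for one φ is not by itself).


LHS = -12/π, RHS = -36/π. No, v is not the weak derivative of u.

u(x) = 2*x - 2, classical derivative u'(x) = 2.
φ(x) = sin(πx/3), so φ'(x) = π*cos(π*x/3)/3.
Note φ(0) = φ(3) = 0, so the boundary term u·φ vanishes.
LHS = ∫_0^3 u(x) φ'(x) dx = ∫_0^3 (2*π*x*cos(π*x/3)/3 - 2*π*cos(π*x/3)/3) dx. Term by term:
  ∫_0^3 -2*π*cos(π*x/3)/3 dx = 0;  ∫_0^3 2*π*x*cos(π*x/3)/3 dx = -12/π.
Sum: 0 − 12/π = -12/π.
So LHS = -12/π.
∫_0^3 v(x) φ(x) dx = ∫_0^3 (6*sin(π*x/3)) dx. Term by term:
  ∫_0^3 6*sin(π*x/3) dx = 36/π.
So RHS = -∫_0^3 v(x) φ(x) dx = -36/π.
LHS − RHS = 24/π ≠ 0, so the identity fails.
(For a valid weak derivative the identity must hold for EVERY test function, in particular this one. The failure shows v is NOT the weak derivative of u.)
Correct weak derivative would be u'(x) = 2.


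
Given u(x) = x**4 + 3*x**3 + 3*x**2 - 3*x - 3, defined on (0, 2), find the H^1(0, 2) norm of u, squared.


||u||_{H^1}^2 = 806824/315

The H^1 norm (squared) on an interval (0, L) is
  ||u||_{H^1}^2 = ∫_0^L u(x)^2 dx + ∫_0^L u'(x)^2 dx.
Compute u'(x) = 4*x**3 + 9*x**2 + 6*x - 3.
Then u(x)^2 = x**8 + 6*x**7 + 15*x**6 + 12*x**5 - 15*x**4 - 36*x**3 - 9*x**2 + 18*x + 9 and u'(x)^2 = 16*x**6 + 72*x**5 + 129*x**4 + 84*x**3 - 18*x**2 - 36*x + 9.
Integrate each monomial from 0 to 2 using ∫_0^2 c·x^n dx = c·2^(n+1)/(n+1):
  ∫_0^2 u(x)^2 dx = ∫_0^2 (x^8 + 6*x^7 + 15*x^6 + 12*x^5 - 15*x^4 - 36*x^3 - 9*x^2 + 18*x + 9) dx. Term by term:
    ∫_0^2 x^8 dx = 512/9;  ∫_0^2 6*x^7 dx = 192;  ∫_0^2 15*x^6 dx = 1920/7;
    ∫_0^2 12*x^5 dx = 128;  ∫_0^2 -15*x^4 dx = -96;  ∫_0^2 -36*x^3 dx = -144;
    ∫_0^2 -9*x^2 dx = -24;  ∫_0^2 18*x dx = 36;  ∫_0^2 9 dx = 18.
  Sum: 512/9 + 192 + 1920/7 + 128 − 96 − 144 − 24 + 36 + 18 = 27794/63.
  ∫_0^2 u'(x)^2 dx = ∫_0^2 (16*x^6 + 72*x^5 + 129*x^4 + 84*x^3 - 18*x^2 - 36*x + 9) dx. Term by term:
    ∫_0^2 16*x^6 dx = 2048/7;  ∫_0^2 72*x^5 dx = 768;  ∫_0^2 129*x^4 dx = 4128/5;
    ∫_0^2 84*x^3 dx = 336;  ∫_0^2 -18*x^2 dx = -48;  ∫_0^2 -36*x dx = -72;
    ∫_0^2 9 dx = 18.
  Sum: 2048/7 + 768 + 4128/5 + 336 − 48 − 72 + 18 = 74206/35.
Adding: ||u||_{H^1}^2 = 27794/63 + 74206/35 = 806824/315.


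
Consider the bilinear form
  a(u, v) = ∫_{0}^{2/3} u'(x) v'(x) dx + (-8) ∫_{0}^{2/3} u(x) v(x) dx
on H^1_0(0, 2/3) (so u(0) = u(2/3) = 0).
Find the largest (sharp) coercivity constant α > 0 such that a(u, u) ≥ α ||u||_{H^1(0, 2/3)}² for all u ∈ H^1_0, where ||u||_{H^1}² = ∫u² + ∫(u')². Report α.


α = (-32 + 9*π^2)/(4 + 9*π^2)

Coercivity of a(·,·) on H^1_0(0, 2/3) means a(u, u) ≥ α ||u||_{H^1}² for every u ∈ H^1_0.
The interval has length L = 2/3, and Poincaré/coercivity depend only on L. Here a(u, u) = ∫(u')² + (-8)·∫u².
Here c = -8 < 0 with |c| < (π/L)² = 9*π^2/4, so coercivity still holds. The condition a(u,u) ≥ α||u||_{H^1}² reads (1−α)∫(u')² ≥ (α−c)∫u². Any admissible α is ≤ 1 (rapidly oscillating u have ∫u²/∫(u')² → 0), and α = 1 would force 0 ≥ (1−c)∫u², impossible since c < 1; so 1−α > 0. By the sharp Poincaré inequality on H^1_0 of an interval of length L, ∫(u')² ≥ (π/L)²∫u² with equality for the first sine mode sin(π(x−x₀)/L) (x₀ the left endpoint), so the inequality holds for all u iff (1−α)(π/L)² ≥ α − c, i.e. α ≤ ((π/L)² + c)/((π/L)² + 1) = (1 + c(L/π)²)/(1 + (L/π)²). (Direct route, valid since c ≤ 0: Poincaré gives c∫u² ≥ c(L/π)²∫(u')², so a(u,u) ≥ (1 + c(L/π)²)∫(u')², while ||u||_{H^1}² ≤ (1 + (L/π)²)∫(u')²; dividing yields the same α.) With (π/L)² = 9*π^2/4 and c = -8, the largest admissible constant is α = ((π/L)² + c)/((π/L)² + 1).
Simplifying, α = (-32 + 9*π^2)/(4 + 9*π^2).


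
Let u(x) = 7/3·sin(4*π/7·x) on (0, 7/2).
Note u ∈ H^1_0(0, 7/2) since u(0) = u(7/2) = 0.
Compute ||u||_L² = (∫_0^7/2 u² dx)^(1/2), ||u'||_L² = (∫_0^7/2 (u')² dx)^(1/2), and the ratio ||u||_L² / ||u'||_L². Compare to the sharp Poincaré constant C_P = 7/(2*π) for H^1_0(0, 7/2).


||u||_L² / ||u'||_L² = 7/(4*π) < C_P = 7/(2*π).

u(x) = 7/3·sin(4*π/7·x), so u'(x) = 4*π*cos(4*π*x/7)/3.
Writing u(x) = A·sin(kπx/L) with A = 7/3 and k = 2, use ∫_0^L sin²(kπx/L) dx = L/2 and ∫_0^L cos²(kπx/L) dx = L/2.
u² = 49/9·sin²(4*π/7·x) and (u')² = 16*π^2/9·cos²(4*π/7·x), and each of sin², cos² integrates to L/2 = 7/4 over (0, 7/2).
∫_0^7/2 u² dx = 343/36, so ||u||_L² = 7*sqrt(7)/6.
∫_0^7/2 (u')² dx = 28*π^2/9, so ||u'||_L² = 2*sqrt(7)*π/3.
Ratio ||u||_L² / ||u'||_L² = 7/(4*π).
Sharp Poincaré constant on H^1_0(0, 7/2) is C_P = L/π = 7/(2*π), achieved by sin(2*π/7·x).
This is the k = 2 harmonic; the ratio L/(kπ) is strictly less than C_P = L/π, consistent with the sharp inequality ||u||_L² ≤ C_P ||u'||_L².


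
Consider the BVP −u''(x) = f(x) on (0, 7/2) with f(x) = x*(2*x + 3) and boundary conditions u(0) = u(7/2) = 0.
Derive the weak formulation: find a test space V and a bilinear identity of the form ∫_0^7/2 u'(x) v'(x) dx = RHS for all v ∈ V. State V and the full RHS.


V = H^1_0(0, 7/2) (so v(0) = v(7/2) = 0); weak form: ∫_0^7/2 u'v' dx = ∫_0^7/2 (x*(2*x + 3)) v dx for all v ∈ V.

Multiply both sides by a test function v and integrate from 0 to 7/2:
  ∫_0^7/2 −u''(x) v(x) dx = ∫_0^7/2 f(x) v(x) dx.
Integrate the LHS by parts once:
  ∫_0^7/2 −u'' v dx = −[u'(x) v(x)]_0^7/2 + ∫_0^7/2 u'(x) v'(x) dx.
Thus ∫_0^7/2 u'(x) v'(x) dx = ∫_0^7/2 f(x) v(x) dx + [u'(x) v(x)]_0^7/2.
Choose V so that boundary terms are either known or forced to vanish.
u is Dirichlet: u(0) = u(7/2) = 0. Let V = H^1_0(0, 7/2); then v(0) = v(7/2) = 0, and [u' v]_0^7/2 = 0.
Weak formulation: find u (satisfying any essential BC) such that ∫_0^7/2 u'(x) v'(x) dx = ∫_0^7/2 f v dx for all v ∈ V.
Substituting f(x) = x*(2*x + 3), the right-hand side is ∫_0^7/2 (x*(2*x + 3)) v dx.


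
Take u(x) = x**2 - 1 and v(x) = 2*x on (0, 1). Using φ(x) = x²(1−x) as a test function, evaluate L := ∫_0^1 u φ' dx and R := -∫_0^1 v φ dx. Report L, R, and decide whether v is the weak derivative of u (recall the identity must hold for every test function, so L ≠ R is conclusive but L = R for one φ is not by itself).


LHS = -1/10, RHS = -1/10. Yes, v = u' weakly.

u(x) = x**2 - 1, classical derivative u'(x) = 2*x.
φ(x) = x²(1−x), so φ'(x) = x*(2 - 3*x).
Note φ(0) = φ(1) = 0, so the boundary term u·φ vanishes.
LHS = ∫_0^1 u(x) φ'(x) dx = ∫_0^1 (-3*x^4 + 2*x^3 + 3*x^2 - 2*x) dx. Term by term:
  ∫_0^1 -3*x^4 dx = -3/5;  ∫_0^1 2*x^3 dx = 1/2;  ∫_0^1 3*x^2 dx = 1;
  ∫_0^1 -2*x dx = -1.
Sum: -3/5 + 1/2 + 1 − 1 = -1/10.
So LHS = -1/10.
∫_0^1 v(x) φ(x) dx = ∫_0^1 (-2*x^4 + 2*x^3) dx. Term by term:
  ∫_0^1 -2*x^4 dx = -2/5;  ∫_0^1 2*x^3 dx = 1/2.
Sum: -2/5 + 1/2 = 1/10.
So RHS = -∫_0^1 v(x) φ(x) dx = -1/10.
LHS = RHS, so the identity holds for this test φ.
Moreover u is smooth here and v(x) = u'(x) = 2*x pointwise, so the identity holds for every test function. Hence v is the weak derivative of u.


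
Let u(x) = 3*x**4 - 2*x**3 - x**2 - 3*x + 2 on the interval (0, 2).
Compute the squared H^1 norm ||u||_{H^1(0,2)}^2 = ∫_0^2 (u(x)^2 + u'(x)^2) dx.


||u||_{H^1}^2 = 112186/105

The H^1 norm (squared) on an interval (0, L) is
  ||u||_{H^1}^2 = ∫_0^L u(x)^2 dx + ∫_0^L u'(x)^2 dx.
Compute u'(x) = 12*x**3 - 6*x**2 - 2*x - 3.
Then u(x)^2 = 9*x**8 - 12*x**7 - 2*x**6 - 14*x**5 + 25*x**4 - 2*x**3 + 5*x**2 - 12*x + 4 and u'(x)^2 = 144*x**6 - 144*x**5 - 12*x**4 - 48*x**3 + 40*x**2 + 12*x + 9.
Integrate each monomial from 0 to 2 using ∫_0^2 c·x^n dx = c·2^(n+1)/(n+1):
  ∫_0^2 u(x)^2 dx = ∫_0^2 (9*x^8 - 12*x^7 - 2*x^6 - 14*x^5 + 25*x^4 - 2*x^3 + 5*x^2 - 12*x + 4) dx. Term by term:
    ∫_0^2 9*x^8 dx = 512;  ∫_0^2 -12*x^7 dx = -384;  ∫_0^2 -2*x^6 dx = -256/7;
    ∫_0^2 -14*x^5 dx = -448/3;  ∫_0^2 25*x^4 dx = 160;  ∫_0^2 -2*x^3 dx = -8;
    ∫_0^2 5*x^2 dx = 40/3;  ∫_0^2 -12*x dx = -24;  ∫_0^2 4 dx = 8.
  Sum: 512 − 384 − 256/7 − 448/3 + 160 − 8 + 40/3 − 24 + 8 = 640/7.
  ∫_0^2 u'(x)^2 dx = ∫_0^2 (144*x^6 - 144*x^5 - 12*x^4 - 48*x^3 + 40*x^2 + 12*x + 9) dx. Term by term:
    ∫_0^2 144*x^6 dx = 18432/7;  ∫_0^2 -144*x^5 dx = -1536;  ∫_0^2 -12*x^4 dx = -384/5;
    ∫_0^2 -48*x^3 dx = -192;  ∫_0^2 40*x^2 dx = 320/3;  ∫_0^2 12*x dx = 24;
    ∫_0^2 9 dx = 18.
  Sum: 18432/7 − 1536 − 384/5 − 192 + 320/3 + 24 + 18 = 102586/105.
Adding: ||u||_{H^1}^2 = 640/7 + 102586/105 = 112186/105.


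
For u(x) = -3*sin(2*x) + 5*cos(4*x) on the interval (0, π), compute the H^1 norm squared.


||u||_{H^1(0,π)}^2 = 235*π

u'(x) = -20*sin(4*x) - 6*cos(2*x).
Expand u² and (u')² and integrate term by term on (0, π), using: for integers n ≥ 1, ∫_0^π sin²(nx) dx = ∫_0^π cos²(nx) dx = π/2; for n ≠ n', ∫_0^π sin(nx)sin(n'x) dx = ∫_0^π cos(nx)cos(n'x) dx = 0; and by product-to-sum, ∫_0^π sin(nx)cos(n'x) dx = ½∫_0^π [sin((n+n')x) + sin((n−n')x)] dx, which is 0 when n+n' is even and 2n/(n²−n'²) when n+n' is odd (it need not vanish on (0, π)).
  u² squared terms: (-3)²·∫sin(2x)² dx = 9·π/2 = 9*π/2;  (5)²·∫cos(4x)² dx = 25·π/2 = 25*π/2.
  u² cross terms: 2·(-3)·(5)·∫sin(2x)·cos(4x) dx = -30·(0) = 0.
  So ∫_0^π u² dx = 9*π/2 + 25*π/2 + 0 = 17*π.
  (u')² squared terms: (-20)²·∫sin(4x)² dx = 400·π/2 = 200*π;  (-6)²·∫cos(2x)² dx = 36·π/2 = 18*π.
  (u')² cross terms: 2·(-20)·(-6)·∫sin(4x)·cos(2x) dx = 240·(0) = 0.
  So ∫_0^π (u')² dx = 200*π + 18*π + 0 = 218*π.
||u||_{H^1}^2 = (17*π) + (218*π) = 235*π.


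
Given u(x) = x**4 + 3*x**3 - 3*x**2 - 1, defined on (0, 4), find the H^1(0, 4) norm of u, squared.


||u||_{H^1}^2 = 10168828/63

The H^1 norm (squared) on an interval (0, L) is
  ||u||_{H^1}^2 = ∫_0^L u(x)^2 dx + ∫_0^L u'(x)^2 dx.
Compute u'(x) = 4*x**3 + 9*x**2 - 6*x.
Then u(x)^2 = x**8 + 6*x**7 + 3*x**6 - 18*x**5 + 7*x**4 - 6*x**3 + 6*x**2 + 1 and u'(x)^2 = 16*x**6 + 72*x**5 + 33*x**4 - 108*x**3 + 36*x**2.
Integrate each monomial from 0 to 4 using ∫_0^4 c·x^n dx = c·4^(n+1)/(n+1):
  ∫_0^4 u(x)^2 dx = ∫_0^4 (x^8 + 6*x^7 + 3*x^6 - 18*x^5 + 7*x^4 - 6*x^3 + 6*x^2 + 1) dx. Term by term:
    ∫_0^4 x^8 dx = 262144/9;  ∫_0^4 6*x^7 dx = 49152;  ∫_0^4 3*x^6 dx = 49152/7;
    ∫_0^4 -18*x^5 dx = -12288;  ∫_0^4 7*x^4 dx = 7168/5;  ∫_0^4 -6*x^3 dx = -384;
    ∫_0^4 6*x^2 dx = 128;  ∫_0^4 1 dx = 4.
  Sum: 262144/9 + 49152 + 49152/7 − 12288 + 7168/5 − 384 + 128 + 4 = 23371244/315.
  ∫_0^4 u'(x)^2 dx = ∫_0^4 (16*x^6 + 72*x^5 + 33*x^4 - 108*x^3 + 36*x^2) dx. Term by term:
    ∫_0^4 16*x^6 dx = 262144/7;  ∫_0^4 72*x^5 dx = 49152;  ∫_0^4 33*x^4 dx = 33792/5;
    ∫_0^4 -108*x^3 dx = -6912;  ∫_0^4 36*x^2 dx = 768.
  Sum: 262144/7 + 49152 + 33792/5 − 6912 + 768 = 3052544/35.
Adding: ||u||_{H^1}^2 = 23371244/315 + 3052544/35 = 10168828/63.


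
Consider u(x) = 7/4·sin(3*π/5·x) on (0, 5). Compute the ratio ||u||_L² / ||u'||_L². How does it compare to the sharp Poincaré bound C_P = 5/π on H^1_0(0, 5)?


||u||_L² / ||u'||_L² = 5/(3*π) < C_P = 5/π.

u(x) = 7/4·sin(3*π/5·x), so u'(x) = 21*π*cos(3*π*x/5)/20.
Writing u(x) = A·sin(kπx/L) with A = 7/4 and k = 3, use ∫_0^L sin²(kπx/L) dx = L/2 and ∫_0^L cos²(kπx/L) dx = L/2.
u² = 49/16·sin²(3*π/5·x) and (u')² = 441*π^2/400·cos²(3*π/5·x), and each of sin², cos² integrates to L/2 = 5/2 over (0, 5).
∫_0^5 u² dx = 245/32, so ||u||_L² = 7*sqrt(10)/8.
∫_0^5 (u')² dx = 441*π^2/160, so ||u'||_L² = 21*sqrt(10)*π/40.
Ratio ||u||_L² / ||u'||_L² = 5/(3*π).
Sharp Poincaré constant on H^1_0(0, 5) is C_P = L/π = 5/π, achieved by sin(π/5·x).
This is the k = 3 harmonic; the ratio L/(kπ) is strictly less than C_P = L/π, consistent with the sharp inequality ||u||_L² ≤ C_P ||u'||_L².


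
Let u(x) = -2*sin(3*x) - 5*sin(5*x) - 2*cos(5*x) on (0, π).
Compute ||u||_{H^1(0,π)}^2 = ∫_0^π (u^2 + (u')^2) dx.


||u||_{H^1(0,π)}^2 = 397*π

u'(x) = 10*sin(5*x) - 6*cos(3*x) - 25*cos(5*x).
Expand u² and (u')² and integrate term by term on (0, π), using: for integers n ≥ 1, ∫_0^π sin²(nx) dx = ∫_0^π cos²(nx) dx = π/2; for n ≠ n', ∫_0^π sin(nx)sin(n'x) dx = ∫_0^π cos(nx)cos(n'x) dx = 0; and by product-to-sum, ∫_0^π sin(nx)cos(n'x) dx = ½∫_0^π [sin((n+n')x) + sin((n−n')x)] dx, which is 0 when n+n' is even and 2n/(n²−n'²) when n+n' is odd (it need not vanish on (0, π)).
  u² squared terms: (-5)²·∫sin(5x)² dx = 25·π/2 = 25*π/2;  (-2)²·∫cos(5x)² dx = 4·π/2 = 2*π;  (-2)²·∫sin(3x)² dx = 4·π/2 = 2*π.
  u² cross terms: 2·(-5)·(-2)·∫sin(5x)·cos(5x) dx = 20·(0) = 0;  2·(-5)·(-2)·∫sin(5x)·sin(3x) dx = 20·(0) = 0;  2·(-2)·(-2)·∫cos(5x)·sin(3x) dx = 8·(0) = 0.
  So ∫_0^π u² dx = 25*π/2 + 2*π + 2*π + 0 + 0 + 0 = 33*π/2.
  (u')² squared terms: (-25)²·∫cos(5x)² dx = 625·π/2 = 625*π/2;  (-6)²·∫cos(3x)² dx = 36·π/2 = 18*π;  (10)²·∫sin(5x)² dx = 100·π/2 = 50*π.
  (u')² cross terms: 2·(-25)·(-6)·∫cos(5x)·cos(3x) dx = 300·(0) = 0;  2·(-25)·(10)·∫cos(5x)·sin(5x) dx = -500·(0) = 0;  2·(-6)·(10)·∫cos(3x)·sin(5x) dx = -120·(0) = 0.
  So ∫_0^π (u')² dx = 625*π/2 + 18*π + 50*π + 0 + 0 + 0 = 761*π/2.
||u||_{H^1}^2 = (33*π/2) + (761*π/2) = 397*π.


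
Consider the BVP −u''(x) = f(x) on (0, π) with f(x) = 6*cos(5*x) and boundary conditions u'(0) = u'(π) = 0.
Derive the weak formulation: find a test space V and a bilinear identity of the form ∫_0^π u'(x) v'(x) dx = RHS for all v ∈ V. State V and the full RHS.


V = H^1(0, π) (no boundary constraint on v; u is determined up to an additive constant); weak form: ∫_0^π u'v' dx = ∫_0^π (6*cos(5*x)) v dx for all v ∈ V.

Multiply both sides by a test function v and integrate from 0 to π:
  ∫_0^π −u''(x) v(x) dx = ∫_0^π f(x) v(x) dx.
Integrate the LHS by parts once:
  ∫_0^π −u'' v dx = −[u'(x) v(x)]_0^π + ∫_0^π u'(x) v'(x) dx.
Thus ∫_0^π u'(x) v'(x) dx = ∫_0^π f(x) v(x) dx + [u'(x) v(x)]_0^π.
Choose V so that boundary terms are either known or forced to vanish.
u has homogeneous Neumann: u'(0) = u'(π) = 0. So [u' v]_0^π = 0·v(π) − 0·v(0) = 0 for any v; take V = H^1(0, π).
Weak formulation: find u (satisfying any essential BC) such that ∫_0^π u'(x) v'(x) dx = ∫_0^π f v dx for all v ∈ V (homogeneous Neumann, so boundary terms vanish).
Substituting f(x) = 6*cos(5*x), the right-hand side is ∫_0^π (6*cos(5*x)) v dx.
Compatibility check (pure Neumann): taking v ≡ 1 ∈ V gives 0 = ∫_0^π f dx + (0) − (0), i.e. ∫_0^π f dx must equal u'(0) − u'(π) = 0. Indeed ∫_0^π (6*cos(5*x)) dx = 0, so the data are compatible. The solution is then unique only up to an additive constant (fix it e.g. by requiring ∫_0^π u dx = 0).


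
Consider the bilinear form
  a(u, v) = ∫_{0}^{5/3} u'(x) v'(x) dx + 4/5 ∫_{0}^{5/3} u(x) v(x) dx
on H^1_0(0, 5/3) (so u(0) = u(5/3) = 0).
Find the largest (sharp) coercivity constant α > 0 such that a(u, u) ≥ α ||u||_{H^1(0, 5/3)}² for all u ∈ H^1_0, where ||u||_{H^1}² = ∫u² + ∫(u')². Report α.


α = (20 + 9*π^2)/(25 + 9*π^2)

Coercivity of a(·,·) on H^1_0(0, 5/3) means a(u, u) ≥ α ||u||_{H^1}² for every u ∈ H^1_0.
The interval has length L = 5/3, and Poincaré/coercivity depend only on L. Here a(u, u) = ∫(u')² + (4/5)·∫u².
Here 0 < c = 4/5 < 1. The condition a(u,u) ≥ α||u||_{H^1}² reads (1−α)∫(u')² ≥ (α−c)∫u². Any admissible α is ≤ 1 (rapidly oscillating u have ∫u²/∫(u')² → 0), and α = 1 would force 0 ≥ (1−c)∫u², impossible since c < 1; so 1−α > 0. By the sharp Poincaré inequality on H^1_0 of an interval of length L, ∫(u')² ≥ (π/L)²∫u² with equality for the first sine mode sin(π(x−x₀)/L) (x₀ the left endpoint), so the inequality holds for all u iff (1−α)(π/L)² ≥ α − c, i.e. α ≤ ((π/L)² + c)/((π/L)² + 1) = (1 + c(L/π)²)/(1 + (L/π)²). With (π/L)² = 9*π^2/25 and c = 4/5, the largest admissible constant is α = ((π/L)² + c)/((π/L)² + 1).
Simplifying, α = (20 + 9*π^2)/(25 + 9*π^2).


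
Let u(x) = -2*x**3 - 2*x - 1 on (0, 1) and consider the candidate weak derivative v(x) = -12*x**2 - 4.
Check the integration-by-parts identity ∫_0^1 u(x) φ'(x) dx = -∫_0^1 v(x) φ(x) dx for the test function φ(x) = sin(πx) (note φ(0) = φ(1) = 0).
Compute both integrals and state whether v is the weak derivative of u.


LHS = -24/π^3 + 10/π, RHS = -48/π^3 + 20/π. No, v is not the weak derivative of u.

u(x) = -2*x**3 - 2*x - 1, classical derivative u'(x) = -6*x**2 - 2.
φ(x) = sin(πx), so φ'(x) = π*cos(π*x).
Note φ(0) = φ(1) = 0, so the boundary term u·φ vanishes.
LHS = ∫_0^1 u(x) φ'(x) dx = ∫_0^1 (-2*π*x^3*cos(π*x) - 2*π*x*cos(π*x) - π*cos(π*x)) dx. Term by term:
  ∫_0^1 -π*cos(π*x) dx = 0;  ∫_0^1 -2*π*x*cos(π*x) dx = 4/π;  ∫_0^1 -2*π*x^3*cos(π*x) dx = -24/π^3 + 6/π.
Sum: 0 + 4/π + -24/π^3 + 6/π = -24/π^3 + 10/π.
So LHS = -24/π^3 + 10/π.
∫_0^1 v(x) φ(x) dx = ∫_0^1 (-12*x^2*sin(π*x) - 4*sin(π*x)) dx. Term by term:
  ∫_0^1 -4*sin(π*x) dx = -8/π;  ∫_0^1 -12*x^2*sin(π*x) dx = -12/π + 48/π^3.
Sum: -8/π + -12/π + 48/π^3 = -20/π + 48/π^3.
So RHS = -∫_0^1 v(x) φ(x) dx = -48/π^3 + 20/π.
LHS − RHS = -10/π + 24/π^3 ≠ 0, so the identity fails.
(For a valid weak derivative the identity must hold for EVERY test function, in particular this one. The failure shows v is NOT the weak derivative of u.)
Correct weak derivative would be u'(x) = -6*x**2 - 2.


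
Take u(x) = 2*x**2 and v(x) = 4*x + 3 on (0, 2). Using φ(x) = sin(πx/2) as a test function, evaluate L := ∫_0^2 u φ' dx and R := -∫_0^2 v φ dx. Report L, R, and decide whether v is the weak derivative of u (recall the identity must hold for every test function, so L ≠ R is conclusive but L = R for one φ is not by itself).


LHS = -16/π, RHS = -28/π. No, v is not the weak derivative of u.

u(x) = 2*x**2, classical derivative u'(x) = 4*x.
φ(x) = sin(πx/2), so φ'(x) = π*cos(π*x/2)/2.
Note φ(0) = φ(2) = 0, so the boundary term u·φ vanishes.
LHS = ∫_0^2 u(x) φ'(x) dx = ∫_0^2 (π*x^2*cos(π*x/2)) dx. Term by term:
  ∫_0^2 π*x^2*cos(π*x/2) dx = -16/π.
So LHS = -16/π.
∫_0^2 v(x) φ(x) dx = ∫_0^2 (4*x*sin(π*x/2) + 3*sin(π*x/2)) dx. Term by term:
  ∫_0^2 3*sin(π*x/2) dx = 12/π;  ∫_0^2 4*x*sin(π*x/2) dx = 16/π.
Sum: 12/π + 16/π = 28/π.
So RHS = -∫_0^2 v(x) φ(x) dx = -28/π.
LHS − RHS = 12/π ≠ 0, so the identity fails.
(For a valid weak derivative the identity must hold for EVERY test function, in particular this one. The failure shows v is NOT the weak derivative of u.)
Correct weak derivative would be u'(x) = 4*x.


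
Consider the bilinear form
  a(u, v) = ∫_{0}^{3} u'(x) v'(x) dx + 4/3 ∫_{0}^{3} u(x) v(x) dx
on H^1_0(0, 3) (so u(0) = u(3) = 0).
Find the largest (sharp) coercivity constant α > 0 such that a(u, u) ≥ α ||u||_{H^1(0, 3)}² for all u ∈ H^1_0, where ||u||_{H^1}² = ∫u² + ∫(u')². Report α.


α = 1

Coercivity of a(·,·) on H^1_0(0, 3) means a(u, u) ≥ α ||u||_{H^1}² for every u ∈ H^1_0.
The interval has length L = 3, and Poincaré/coercivity depend only on L. Here a(u, u) = ∫(u')² + (4/3)·∫u².
Here c = 4/3 ≥ 1, so a(u,u) = ∫(u')² + c∫u² ≥ ∫(u')² + ∫u² = ||u||_{H^1}², i.e. α = 1 works. No larger α is possible: a(u,u) ≥ α||u||_{H^1}² means (1−α)∫(u')² ≥ (α−c)∫u², and for the modes u_n = sin(nπ(x−x₀)/L) (x₀ the left endpoint) one has ∫u_n²/∫(u_n')² = (L/(nπ))² → 0, so a(u_n,u_n)/||u_n||_{H^1}² → 1. Hence the optimal constant is α = 1.
Therefore α = 1.


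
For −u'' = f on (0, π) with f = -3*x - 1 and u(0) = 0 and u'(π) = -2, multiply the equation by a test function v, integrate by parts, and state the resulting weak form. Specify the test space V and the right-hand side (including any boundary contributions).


V = {v ∈ H^1(0, π) : v(0) = 0} (test functions vanish at x = 0 where u is specified); weak form: ∫_0^π u'v' dx = ∫_0^π (-3*x - 1) v dx − 2·v(π) for all v ∈ V.

Multiply both sides by a test function v and integrate from 0 to π:
  ∫_0^π −u''(x) v(x) dx = ∫_0^π f(x) v(x) dx.
Integrate the LHS by parts once:
  ∫_0^π −u'' v dx = −[u'(x) v(x)]_0^π + ∫_0^π u'(x) v'(x) dx.
Thus ∫_0^π u'(x) v'(x) dx = ∫_0^π f(x) v(x) dx + [u'(x) v(x)]_0^π.
Choose V so that boundary terms are either known or forced to vanish.
Mixed BC: u(0) = 0 (Dirichlet) and u'(π) = -2 (Neumann). Define V = {v ∈ H^1(0, π) : v(0) = 0}. Then [u' v]_0^π = u'(π)·v(π) − u'(0)·0 = − 2·v(π).
Weak formulation: find u (satisfying any essential BC) such that ∫_0^π u'(x) v'(x) dx = ∫_0^π f v dx − 2·v(π) for all v ∈ V (Dirichlet at 0 absorbed into V; Neumann datum at x = π contributes the boundary term).
Substituting f(x) = -3*x - 1, the right-hand side is ∫_0^π (-3*x - 1) v dx − 2·v(π).


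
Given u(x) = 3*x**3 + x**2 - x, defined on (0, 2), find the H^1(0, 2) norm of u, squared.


||u||_{H^1}^2 = 85082/105

The H^1 norm (squared) on an interval (0, L) is
  ||u||_{H^1}^2 = ∫_0^L u(x)^2 dx + ∫_0^L u'(x)^2 dx.
Compute u'(x) = 9*x**2 + 2*x - 1.
Then u(x)^2 = 9*x**6 + 6*x**5 - 5*x**4 - 2*x**3 + x**2 and u'(x)^2 = 81*x**4 + 36*x**3 - 14*x**2 - 4*x + 1.
Integrate each monomial from 0 to 2 using ∫_0^2 c·x^n dx = c·2^(n+1)/(n+1):
  ∫_0^2 u(x)^2 dx = ∫_0^2 (9*x^6 + 6*x^5 - 5*x^4 - 2*x^3 + x^2) dx. Term by term:
    ∫_0^2 9*x^6 dx = 1152/7;  ∫_0^2 6*x^5 dx = 64;  ∫_0^2 -5*x^4 dx = -32;
    ∫_0^2 -2*x^3 dx = -8;  ∫_0^2 x^2 dx = 8/3.
  Sum: 1152/7 + 64 − 32 − 8 + 8/3 = 4016/21.
  ∫_0^2 u'(x)^2 dx = ∫_0^2 (81*x^4 + 36*x^3 - 14*x^2 - 4*x + 1) dx. Term by term:
    ∫_0^2 81*x^4 dx = 2592/5;  ∫_0^2 36*x^3 dx = 144;  ∫_0^2 -14*x^2 dx = -112/3;
    ∫_0^2 -4*x dx = -8;  ∫_0^2 1 dx = 2.
  Sum: 2592/5 + 144 − 112/3 − 8 + 2 = 9286/15.
Adding: ||u||_{H^1}^2 = 4016/21 + 9286/15 = 85082/105.


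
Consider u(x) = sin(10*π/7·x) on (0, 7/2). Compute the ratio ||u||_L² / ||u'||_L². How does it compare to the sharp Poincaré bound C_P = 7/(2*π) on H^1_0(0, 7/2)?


||u||_L² / ||u'||_L² = 7/(10*π) < C_P = 7/(2*π).

u(x) = sin(10*π/7·x), so u'(x) = 10*π*cos(10*π*x/7)/7.
Writing u(x) = A·sin(kπx/L) with A = 1 and k = 5, use ∫_0^L sin²(kπx/L) dx = L/2 and ∫_0^L cos²(kπx/L) dx = L/2.
u² = 1·sin²(10*π/7·x) and (u')² = 100*π^2/49·cos²(10*π/7·x), and each of sin², cos² integrates to L/2 = 7/4 over (0, 7/2).
∫_0^7/2 u² dx = 7/4, so ||u||_L² = sqrt(7)/2.
∫_0^7/2 (u')² dx = 25*π^2/7, so ||u'||_L² = 5*sqrt(7)*π/7.
Ratio ||u||_L² / ||u'||_L² = 7/(10*π).
Sharp Poincaré constant on H^1_0(0, 7/2) is C_P = L/π = 7/(2*π), achieved by sin(2*π/7·x).
This is the k = 5 harmonic; the ratio L/(kπ) is strictly less than C_P = L/π, consistent with the sharp inequality ||u||_L² ≤ C_P ||u'||_L².


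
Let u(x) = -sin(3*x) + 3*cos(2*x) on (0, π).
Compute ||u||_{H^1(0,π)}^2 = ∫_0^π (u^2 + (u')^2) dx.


||u||_{H^1(0,π)}^2 = -36 + 55*π/2

u'(x) = -6*sin(2*x) - 3*cos(3*x).
Expand u² and (u')² and integrate term by term on (0, π), using: for integers n ≥ 1, ∫_0^π sin²(nx) dx = ∫_0^π cos²(nx) dx = π/2; for n ≠ n', ∫_0^π sin(nx)sin(n'x) dx = ∫_0^π cos(nx)cos(n'x) dx = 0; and by product-to-sum, ∫_0^π sin(nx)cos(n'x) dx = ½∫_0^π [sin((n+n')x) + sin((n−n')x)] dx, which is 0 when n+n' is even and 2n/(n²−n'²) when n+n' is odd (it need not vanish on (0, π)).
  u² squared terms: (-1)²·∫sin(3x)² dx = 1·π/2 = π/2;  (3)²·∫cos(2x)² dx = 9·π/2 = 9*π/2.
  u² cross terms: 2·(-1)·(3)·∫sin(3x)·cos(2x) dx = -6·(6/5) = -36/5.
  So ∫_0^π u² dx = π/2 + 9*π/2 − 36/5 = -36/5 + 5*π.
  (u')² squared terms: (-6)²·∫sin(2x)² dx = 36·π/2 = 18*π;  (-3)²·∫cos(3x)² dx = 9·π/2 = 9*π/2.
  (u')² cross terms: 2·(-6)·(-3)·∫sin(2x)·cos(3x) dx = 36·(-4/5) = -144/5.
  So ∫_0^π (u')² dx = 18*π + 9*π/2 − 144/5 = -144/5 + 45*π/2.
||u||_{H^1}^2 = (-36/5 + 5*π) + (-144/5 + 45*π/2) = -36 + 55*π/2.


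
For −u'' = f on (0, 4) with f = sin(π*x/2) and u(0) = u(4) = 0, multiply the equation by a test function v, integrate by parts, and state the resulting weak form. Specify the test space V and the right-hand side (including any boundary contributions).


V = H^1_0(0, 4) (so v(0) = v(4) = 0); weak form: ∫_0^4 u'v' dx = ∫_0^4 (sin(π*x/2)) v dx for all v ∈ V.

Multiply both sides by a test function v and integrate from 0 to 4:
  ∫_0^4 −u''(x) v(x) dx = ∫_0^4 f(x) v(x) dx.
Integrate the LHS by parts once:
  ∫_0^4 −u'' v dx = −[u'(x) v(x)]_0^4 + ∫_0^4 u'(x) v'(x) dx.
Thus ∫_0^4 u'(x) v'(x) dx = ∫_0^4 f(x) v(x) dx + [u'(x) v(x)]_0^4.
Choose V so that boundary terms are either known or forced to vanish.
u is Dirichlet: u(0) = u(4) = 0. Let V = H^1_0(0, 4); then v(0) = v(4) = 0, and [u' v]_0^4 = 0.
Weak formulation: find u (satisfying any essential BC) such that ∫_0^4 u'(x) v'(x) dx = ∫_0^4 f v dx for all v ∈ V.
Substituting f(x) = sin(π*x/2), the right-hand side is ∫_0^4 (sin(π*x/2)) v dx.
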